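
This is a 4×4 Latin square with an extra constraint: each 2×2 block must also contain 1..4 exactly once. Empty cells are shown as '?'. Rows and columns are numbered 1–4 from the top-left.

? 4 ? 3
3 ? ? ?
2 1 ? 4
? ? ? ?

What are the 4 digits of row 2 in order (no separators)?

3241

r1c1 = 1 (sole candidate).
r1c3 = 2 (sole candidate).
r2c2 = 2: row 2 has {3}; col 2 has {1,4}; box has {1,3,4} → only 2 remains.
r2c4 = 1: row 2 has {2,3}; col 4 has {3,4}; box has {2,3} → only 1 remains.
r3c3 = 3 (sole candidate).
r4c1 = 4 (sole candidate).
r4c2 = 3 (sole candidate).
r4c3 = 1 (sole candidate).
r4c4 = 2 (sole candidate).
r2c3 = 4: row 2 has {1,2,3}; col 3 has {1,2,3}; box has {1,2,3} → only 4 remains.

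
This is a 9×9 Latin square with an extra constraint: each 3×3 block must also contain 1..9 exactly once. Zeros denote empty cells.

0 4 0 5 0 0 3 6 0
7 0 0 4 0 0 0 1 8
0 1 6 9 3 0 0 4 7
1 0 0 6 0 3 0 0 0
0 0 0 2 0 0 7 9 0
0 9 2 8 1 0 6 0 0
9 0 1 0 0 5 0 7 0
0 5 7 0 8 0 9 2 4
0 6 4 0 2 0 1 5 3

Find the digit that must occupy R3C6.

R1C5 = 7: row 1 has {3,4,5,6}; col 5 has {1,2,3,8}; box has {3,4,5,9} → only 7 remains.
R2C5 = 6: row 2 has {1,4,7,8}; col 5 has {1,2,3,7,8}; box has {3,4,5,7,9} → only 6 remains.
R2C6 = 2: row 2 has {1,4,6,7,8}; col 6 has {3,5}; box has {3,4,5,6,7,9} → only 2 remains.
R2C7 = 5: row 2 has {1,2,4,6,7,8}; col 7 has {1,3,6,7,9}; box has {1,3,4,6,7,8} → only 5 remains.
R3C6 = 8: row 3 has {1,3,4,6,7,9}; col 6 has {2,3,5}; box has {2,3,4,5,6,7,9} → only 8 remains.

8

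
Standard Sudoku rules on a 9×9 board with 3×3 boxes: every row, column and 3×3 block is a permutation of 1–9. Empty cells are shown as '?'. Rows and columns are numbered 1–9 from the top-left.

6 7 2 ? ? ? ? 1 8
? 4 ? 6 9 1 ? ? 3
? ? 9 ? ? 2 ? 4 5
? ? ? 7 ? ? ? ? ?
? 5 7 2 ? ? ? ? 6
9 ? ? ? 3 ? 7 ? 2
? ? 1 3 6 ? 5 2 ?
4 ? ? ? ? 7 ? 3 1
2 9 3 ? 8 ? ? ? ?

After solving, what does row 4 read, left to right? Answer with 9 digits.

826719354

R1C7 = 9 (sole candidate).
R2C7 = 2 (sole candidate).
R2C8 = 7 (sole candidate).
R3C4 = 8 (sole candidate).
R3C5 = 7 (sole candidate).
R3C7 = 6 (sole candidate).
R7C2 = 8 (sole candidate).
R8C2 = 6 (sole candidate).
R8C3 = 5 (sole candidate).
R8C4 = 9 (sole candidate).
R8C5 = 2 (sole candidate).
R8C7 = 8 (sole candidate).
R9C7 = 4 (sole candidate).
R9C8 = 6 (sole candidate).
R9C9 = 7 (sole candidate).
R2C3 = 8 (sole candidate).
R6C2 = 1 (sole candidate).
R7C1 = 7 (sole candidate).
R7C6 = 4 (sole candidate).
R7C9 = 9 (sole candidate).
R9C6 = 5 (sole candidate).
R1C6 = 3 (sole candidate).
R2C1 = 5 (sole candidate).
R3C2 = 3 (sole candidate).
R4C2 = 2: row 4 has {7}; col 2 has {1,3,4,5,6,7,8,9}; box has {1,5,7,9} → only 2 remains.
R4C9 = 4: row 4 has {2,7}; col 9 has {1,2,3,5,6,7,8,9}; box has {2,6,7} → only 4 remains.
R9C4 = 1 (sole candidate).
R3C1 = 1 (sole candidate).
R4C3 = 6: row 4 has {2,4,7}; col 3 has {1,2,3,5,7,8,9}; box has {1,2,5,7,9} → only 6 remains.
R6C3 = 4 (sole candidate).
R6C4 = 5 (sole candidate).
R6C8 = 8 (sole candidate).
R1C4 = 4 (sole candidate).
R1C5 = 5 (sole candidate).
R4C5 = 1: row 4 has {2,4,6,7}; col 5 has {2,3,5,6,7,8,9}; box has {2,3,5,7} → only 1 remains.
R4C7 = 3: row 4 has {1,2,4,6,7}; col 7 has {2,4,5,6,7,8,9}; box has {2,4,6,7,8} → only 3 remains.
R5C5 = 4 (sole candidate).
R5C7 = 1 (sole candidate).
R5C8 = 9 (sole candidate).
R6C6 = 6 (sole candidate).
R4C1 = 8: row 4 has {1,2,3,4,6,7}; col 1 has {1,2,4,5,6,7,9}; box has {1,2,4,5,6,7,9} → only 8 remains.
R4C6 = 9: row 4 has {1,2,3,4,6,7,8}; col 6 has {1,2,3,4,5,6,7}; box has {1,2,3,4,5,6,7} → only 9 remains.
R4C8 = 5: row 4 has {1,2,3,4,6,7,8,9}; col 8 has {1,2,3,4,6,7,8,9}; box has {1,2,3,4,6,7,8,9} → only 5 remains.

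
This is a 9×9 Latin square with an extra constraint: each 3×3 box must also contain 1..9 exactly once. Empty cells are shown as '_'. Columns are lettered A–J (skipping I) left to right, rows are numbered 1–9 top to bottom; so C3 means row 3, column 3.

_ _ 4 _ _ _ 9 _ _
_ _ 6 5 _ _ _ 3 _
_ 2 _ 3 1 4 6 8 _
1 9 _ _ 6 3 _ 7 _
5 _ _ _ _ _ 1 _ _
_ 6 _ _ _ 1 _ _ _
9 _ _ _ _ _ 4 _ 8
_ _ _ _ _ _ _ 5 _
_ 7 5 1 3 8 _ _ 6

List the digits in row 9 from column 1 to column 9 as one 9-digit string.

475138296

A3 = 7: row 3 has {1,2,3,4,6,8}; col 1 has {1,5,9}; box has {2,4,6} → only 7 remains.
C3 = 9: row 3 has {1,2,3,4,6,7,8}; col 3 has {4,5,6}; box has {2,4,6,7} → only 9 remains.
J3 = 5: row 3 has {1,2,3,4,6,7,8,9}; col 9 has {6,8}; box has {3,6,8,9} → only 5 remains.
G9 = 2: row 9 has {1,3,5,6,7,8}; col 7 has {1,4,6,9}; box has {4,5,6,8} → only 2 remains.
H9 = 9: row 9 has {1,2,3,5,6,7,8}; col 8 has {3,5,7,8}; box has {2,4,5,6,8} → only 9 remains.
A2 = 8: row 2 has {3,5,6}; col 1 has {1,5,7,9}; box has {2,4,6,7,9} → only 8 remains.
B2 = 1: row 2 has {3,5,6,8}; col 2 has {2,6,7,9}; box has {2,4,6,7,8,9} → only 1 remains.
G2 = 7: row 2 has {1,3,5,6,8}; col 7 has {1,2,4,6,9}; box has {3,5,6,8,9} → only 7 remains.
B7 = 3: row 7 has {4,8,9}; col 2 has {1,2,6,7,9}; box has {5,7,9} → only 3 remains.
H7 = 1: row 7 has {3,4,8,9}; col 8 has {3,5,7,8,9}; box has {2,4,5,6,8,9} → only 1 remains.
G8 = 3: row 8 has {5}; col 7 has {1,2,4,6,7,9}; box has {1,2,4,5,6,8,9} → only 3 remains.
J8 = 7: row 8 has {3,5}; col 9 has {5,6,8}; box has {1,2,3,4,5,6,8,9} → only 7 remains.
A9 = 4: row 9 has {1,2,3,5,6,7,8,9}; col 1 has {1,5,7,8,9}; box has {3,5,7,9} → only 4 remains.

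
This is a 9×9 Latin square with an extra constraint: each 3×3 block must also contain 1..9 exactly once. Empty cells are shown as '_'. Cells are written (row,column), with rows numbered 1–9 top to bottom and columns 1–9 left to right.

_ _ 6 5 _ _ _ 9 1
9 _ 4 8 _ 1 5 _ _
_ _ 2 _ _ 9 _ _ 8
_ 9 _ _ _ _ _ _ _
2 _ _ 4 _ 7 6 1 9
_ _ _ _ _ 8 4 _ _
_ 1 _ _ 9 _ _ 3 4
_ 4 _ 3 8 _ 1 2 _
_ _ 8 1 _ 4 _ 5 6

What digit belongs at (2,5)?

3

(6,8) = 7: row 6 has {4,8}; col 8 has {1,2,3,5,9}; box has {1,4,6,9} → only 7 remains.
(8,9) = 7: row 8 has {1,2,3,4,8}; col 9 has {1,4,6,8,9}; box has {1,2,3,4,5,6} → only 7 remains.
(9,7) = 9: row 9 has {1,4,5,6,8}; col 7 has {1,4,5,6}; box has {1,2,3,4,5,6,7} → only 9 remains.
(2,8) = 6: row 2 has {1,4,5,8,9}; col 8 has {1,2,3,5,7,9}; box has {1,5,8,9} → only 6 remains.
(3,8) = 4: row 3 has {2,8,9}; col 8 has {1,2,3,5,6,7,9}; box has {1,5,6,8,9} → only 4 remains.
(4,8) = 8: row 4 has {9}; col 8 has {1,2,3,4,5,6,7,9}; box has {1,4,6,7,9} → only 8 remains.
(7,7) = 8: row 7 has {1,3,4,9}; col 7 has {1,4,5,6,9}; box has {1,2,3,4,5,6,7,9} → only 8 remains.
(1,5) = 4: in row 1, 4 can only go here (every other open cell in that row sees a 4).
(3,1) = 1: in row 3, 1 can only go here (every other open cell in that row sees a 1).
(3,2) = 5: in row 3, 5 can only go here (every other open cell in that row sees a 5).
(4,1) = 4: in row 4, 4 can only go here (every other open cell in that row sees a 4).
(4,3) = 7: in row 4, 7 can only go here (every other open cell in that row sees a 7).
(7,3) = 5: row 7 has {1,3,4,8,9}; col 3 has {2,4,6,7,8}; box has {1,4,8} → only 5 remains.
(8,1) = 6: row 8 has {1,2,3,4,7,8}; col 1 has {1,2,4,9}; box has {1,4,5,8} → only 6 remains.
(8,3) = 9: row 8 has {1,2,3,4,6,7,8}; col 3 has {2,4,5,6,7,8}; box has {1,4,5,6,8} → only 9 remains.
(8,6) = 5: row 8 has {1,2,3,4,6,7,8,9}; col 6 has {1,4,7,8,9}; box has {1,3,4,8,9} → only 5 remains.
(5,3) = 3: row 5 has {1,2,4,6,7,9}; col 3 has {2,4,5,6,7,8,9}; box has {2,4,7,9} → only 3 remains.
(5,5) = 5: row 5 has {1,2,3,4,6,7,9}; col 5 has {4,8,9}; box has {4,7,8} → only 5 remains.
(6,1) = 5: row 6 has {4,7,8}; col 1 has {1,2,4,6,9}; box has {2,3,4,7,9} → only 5 remains.
(6,2) = 6: row 6 has {4,5,7,8}; col 2 has {1,4,5,9}; box has {2,3,4,5,7,9} → only 6 remains.
(6,3) = 1: row 6 has {4,5,6,7,8}; col 3 has {2,3,4,5,6,7,8,9}; box has {2,3,4,5,6,7,9} → only 1 remains.
(7,1) = 7: row 7 has {1,3,4,5,8,9}; col 1 has {1,2,4,5,6,9}; box has {1,4,5,6,8,9} → only 7 remains.
(9,1) = 3: row 9 has {1,4,5,6,8,9}; col 1 has {1,2,4,5,6,7,9}; box has {1,4,5,6,7,8,9} → only 3 remains.
(9,2) = 2: row 9 has {1,3,4,5,6,8,9}; col 2 has {1,4,5,6,9}; box has {1,3,4,5,6,7,8,9} → only 2 remains.
(9,5) = 7: row 9 has {1,2,3,4,5,6,8,9}; col 5 has {4,5,8,9}; box has {1,3,4,5,8,9} → only 7 remains.
(1,1) = 8: row 1 has {1,4,5,6,9}; col 1 has {1,2,3,4,5,6,7,9}; box has {1,2,4,5,6,9} → only 8 remains.
(5,2) = 8: row 5 has {1,2,3,4,5,6,7,9}; col 2 has {1,2,4,5,6,9}; box has {1,2,3,4,5,6,7,9} → only 8 remains.
(2,2) = 7: in row 2, 7 can only go here (every other open cell in that row sees a 7).
(1,2) = 3: row 1 has {1,4,5,6,8,9}; col 2 has {1,2,4,5,6,7,8,9}; box has {1,2,4,5,6,7,8,9} → only 3 remains.
(1,6) = 2: row 1 has {1,3,4,5,6,8,9}; col 6 has {1,4,5,7,8,9}; box has {1,4,5,8,9} → only 2 remains.
(1,7) = 7: row 1 has {1,2,3,4,5,6,8,9}; col 7 has {1,4,5,6,8,9}; box has {1,4,5,6,8,9} → only 7 remains.
(2,5) = 3: row 2 has {1,4,5,6,7,8,9}; col 5 has {4,5,7,8,9}; box has {1,2,4,5,8,9} → only 3 remains.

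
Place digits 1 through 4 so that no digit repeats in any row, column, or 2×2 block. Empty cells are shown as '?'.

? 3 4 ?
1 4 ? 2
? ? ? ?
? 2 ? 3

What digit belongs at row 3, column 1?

3

row 1, column 1 = 2 (sole candidate).
row 1, column 4 = 1 (sole candidate).
row 2, column 3 = 3 (sole candidate).
row 3, column 2 = 1 (sole candidate).
row 3, column 3 = 2 (sole candidate).
row 3, column 4 = 4 (sole candidate).
row 4, column 1 = 4 (sole candidate).
row 4, column 3 = 1 (sole candidate).
row 3, column 1 = 3: row 3 has {1,2,4}; col 1 has {1,2,4}; box has {1,2,4} → only 3 remains.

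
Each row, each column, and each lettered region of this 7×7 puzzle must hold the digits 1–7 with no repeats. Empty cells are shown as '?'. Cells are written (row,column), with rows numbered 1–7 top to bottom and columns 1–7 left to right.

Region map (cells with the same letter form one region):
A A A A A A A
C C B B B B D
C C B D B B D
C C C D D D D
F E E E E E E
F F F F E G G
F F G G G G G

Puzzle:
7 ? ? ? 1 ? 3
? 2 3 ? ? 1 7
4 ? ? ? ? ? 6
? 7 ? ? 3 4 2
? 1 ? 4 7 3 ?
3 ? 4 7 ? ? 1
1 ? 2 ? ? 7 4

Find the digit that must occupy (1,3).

5

(5,7) = 5 (sole candidate).
(5,3) = 6 (sole candidate).
(6,5) = 2 (sole candidate).
(1,3) = 5: row 1 has {1,3,7}; col 3 has {2,3,4,6}; region has {1,3,7} → only 5 remains.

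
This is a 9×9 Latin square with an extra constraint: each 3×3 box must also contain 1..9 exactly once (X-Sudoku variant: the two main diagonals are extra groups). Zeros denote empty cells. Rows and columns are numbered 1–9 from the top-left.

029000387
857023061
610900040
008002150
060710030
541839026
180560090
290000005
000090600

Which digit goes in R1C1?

4

R1C1 = 4: row 1 has {2,3,7,8,9}; col 1 has {1,2,5,6,8}; box has {1,2,5,6,7,8,9}; main diagonal has {1,5,9} → only 4 remains.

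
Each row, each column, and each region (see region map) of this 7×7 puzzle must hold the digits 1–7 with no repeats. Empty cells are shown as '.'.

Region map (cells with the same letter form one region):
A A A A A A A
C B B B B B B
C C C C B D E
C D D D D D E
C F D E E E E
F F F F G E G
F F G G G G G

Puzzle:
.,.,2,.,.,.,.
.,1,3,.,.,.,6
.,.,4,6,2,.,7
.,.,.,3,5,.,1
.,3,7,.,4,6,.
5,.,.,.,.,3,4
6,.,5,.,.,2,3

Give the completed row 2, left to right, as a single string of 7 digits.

r1c7 = 5 (sole candidate).
r2c5 = 7: row 2 has {1,3,6}; col 5 has {2,4,5}; region has {1,2,3,6} → only 7 remains.
r3c2 = 5 (sole candidate).
r3c6 = 1 (sole candidate).
r4c3 = 6 (sole candidate).
r4c6 = 4 (sole candidate).
r5c7 = 2 (sole candidate).
r6c3 = 1 (sole candidate).
r6c5 = 6 (sole candidate).
r7c5 = 1 (sole candidate).
r1c5 = 3 (sole candidate).
r1c6 = 7 (sole candidate).
r2c1 = 2: row 2 has {1,3,6,7}; col 1 has {5,6}; region has {4,5,6} → only 2 remains.
r2c6 = 5: row 2 has {1,2,3,6,7}; col 6 has {1,2,3,4,6,7}; region has {1,2,3,6,7} → only 5 remains.
r3c1 = 3 (sole candidate).
r4c1 = 7 (sole candidate).
r4c2 = 2 (sole candidate).
r5c1 = 1 (sole candidate).
r5c4 = 5 (sole candidate).
r6c2 = 7 (sole candidate).
r6c4 = 2 (sole candidate).
r7c2 = 4 (sole candidate).
r7c4 = 7 (sole candidate).
r1c1 = 4 (sole candidate).
r1c2 = 6 (sole candidate).
r1c4 = 1 (sole candidate).
r2c4 = 4: row 2 has {1,2,3,5,6,7}; col 4 has {1,2,3,5,6,7}; region has {1,2,3,5,6,7} → only 4 remains.

2134756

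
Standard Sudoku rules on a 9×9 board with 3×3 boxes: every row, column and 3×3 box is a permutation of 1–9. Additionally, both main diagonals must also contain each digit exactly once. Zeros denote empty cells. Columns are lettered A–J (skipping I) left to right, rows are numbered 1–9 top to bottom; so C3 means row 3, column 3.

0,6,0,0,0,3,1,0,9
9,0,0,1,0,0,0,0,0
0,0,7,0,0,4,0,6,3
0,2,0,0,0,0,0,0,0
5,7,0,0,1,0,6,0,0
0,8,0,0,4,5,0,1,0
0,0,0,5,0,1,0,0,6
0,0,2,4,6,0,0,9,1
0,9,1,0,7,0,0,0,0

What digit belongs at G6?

F8 = 8 (sole candidate).
F9 = 2 (sole candidate).
F5 = 9 (sole candidate).
D9 = 3 (sole candidate).
E7 = 9 (sole candidate).
F2 = 6 (hidden single in row 2).
F4 = 7 (sole candidate).
D3 = 9 (hidden single in row 3).
A4 = 1 (hidden single in row 4).
B3 = 1 (hidden single in row 3).
A9 = 6 (hidden single in row 9).
A6 = 3 (sole candidate).
D6 = 2 (sole candidate).
J6 = 7 (sole candidate).
A8 = 7 (sole candidate).
C5 = 4 (sole candidate).
D5 = 8 (sole candidate).
J5 = 2 (sole candidate).
G6 = 9: row 6 has {1,2,3,4,5,7,8}; col 7 has {1,6}; box has {1,2,6,7} → only 9 remains.

9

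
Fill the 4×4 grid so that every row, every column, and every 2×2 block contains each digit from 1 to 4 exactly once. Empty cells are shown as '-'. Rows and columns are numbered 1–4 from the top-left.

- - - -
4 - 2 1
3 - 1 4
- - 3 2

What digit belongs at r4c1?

1

r1c3 = 4: row 1 has {}; col 3 has {1,2,3}; box has {1,2} → only 4 remains.
r1c4 = 3: row 1 has {4}; col 4 has {1,2,4}; box has {1,2,4} → only 3 remains.
r2c2 = 3: row 2 has {1,2,4}; col 2 has {}; box has {4} → only 3 remains.
r3c2 = 2: row 3 has {1,3,4}; col 2 has {3}; box has {3} → only 2 remains.
r4c1 = 1: row 4 has {2,3}; col 1 has {3,4}; box has {2,3} → only 1 remains.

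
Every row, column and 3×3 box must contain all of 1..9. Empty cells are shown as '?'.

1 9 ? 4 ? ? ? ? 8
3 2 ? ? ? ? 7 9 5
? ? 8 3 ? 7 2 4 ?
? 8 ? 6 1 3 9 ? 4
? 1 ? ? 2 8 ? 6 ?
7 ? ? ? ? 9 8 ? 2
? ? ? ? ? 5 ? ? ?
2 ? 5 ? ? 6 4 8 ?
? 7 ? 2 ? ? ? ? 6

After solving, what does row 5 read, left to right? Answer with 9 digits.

row 1, column 6 = 2 (sole candidate).
row 1, column 8 = 3 (sole candidate).
row 2, column 6 = 1 (sole candidate).
row 3, column 9 = 1 (sole candidate).
row 4, column 1 = 5 (sole candidate).
row 4, column 3 = 2 (sole candidate).
row 4, column 8 = 7 (sole candidate).
row 5, column 9 = 3: row 5 has {1,2,6,8}; col 9 has {1,2,4,5,6,8}; box has {2,4,6,7,8,9} → only 3 remains.
row 6, column 4 = 5 (sole candidate).
row 6, column 5 = 4 (sole candidate).
row 6, column 8 = 1 (sole candidate).
row 7, column 8 = 2 (sole candidate).
row 8, column 2 = 3 (sole candidate).
row 9, column 6 = 4 (sole candidate).
row 9, column 8 = 5 (sole candidate).
row 1, column 7 = 6 (sole candidate).
row 2, column 4 = 8 (sole candidate).
row 2, column 5 = 6 (sole candidate).
row 3, column 1 = 6 (sole candidate).
row 3, column 2 = 5 (sole candidate).
row 3, column 5 = 9 (sole candidate).
row 5, column 4 = 7: row 5 has {1,2,3,6,8}; col 4 has {2,3,4,5,6,8}; box has {1,2,3,4,5,6,8,9} → only 7 remains.
row 5, column 7 = 5: row 5 has {1,2,3,6,7,8}; col 7 has {2,4,6,7,8,9}; box has {1,2,3,4,6,7,8,9} → only 5 remains.
row 6, column 2 = 6 (sole candidate).
row 6, column 3 = 3 (sole candidate).
row 7, column 2 = 4 (sole candidate).
row 8, column 5 = 7 (sole candidate).
row 8, column 9 = 9 (sole candidate).
row 1, column 3 = 7 (sole candidate).
row 1, column 5 = 5 (sole candidate).
row 2, column 3 = 4 (sole candidate).
row 5, column 3 = 9: row 5 has {1,2,3,5,6,7,8}; col 3 has {2,3,4,5,7,8}; box has {1,2,3,5,6,7,8} → only 9 remains.
row 7, column 9 = 7 (sole candidate).
row 8, column 4 = 1 (sole candidate).
row 9, column 3 = 1 (sole candidate).
row 9, column 7 = 3 (sole candidate).
row 5, column 1 = 4: row 5 has {1,2,3,5,6,7,8,9}; col 1 has {1,2,3,5,6,7}; box has {1,2,3,5,6,7,8,9} → only 4 remains.

419728563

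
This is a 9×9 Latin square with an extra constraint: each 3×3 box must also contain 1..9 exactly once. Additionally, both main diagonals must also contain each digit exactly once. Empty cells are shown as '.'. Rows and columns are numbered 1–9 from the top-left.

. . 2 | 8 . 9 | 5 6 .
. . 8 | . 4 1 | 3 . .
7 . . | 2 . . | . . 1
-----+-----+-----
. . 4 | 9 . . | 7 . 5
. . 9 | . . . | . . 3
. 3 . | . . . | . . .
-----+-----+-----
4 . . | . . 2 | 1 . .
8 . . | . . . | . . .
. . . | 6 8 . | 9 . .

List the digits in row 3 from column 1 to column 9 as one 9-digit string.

745236891

R1C1 = 3: row 1 has {2,5,6,8,9}; col 1 has {4,7,8}; box has {2,7,8}; main diagonal has {1,9} → only 3 remains.
R1C5 = 7: row 1 has {2,3,5,6,8,9}; col 5 has {4,8}; box has {1,2,4,8,9} → only 7 remains.
R1C9 = 4: row 1 has {2,3,5,6,7,8,9}; col 9 has {1,3,5}; box has {1,3,5,6}; anti-diagonal has {} → only 4 remains.
R2C4 = 5: row 2 has {1,3,4,8}; col 4 has {2,6,8,9}; box has {1,2,4,7,8,9} → only 5 remains.
R3C7 = 8: row 3 has {1,2,7}; col 7 has {1,3,5,7,9}; box has {1,3,4,5,6}; anti-diagonal has {4} → only 8 remains.
R3C8 = 9: row 3 has {1,2,7,8}; col 8 has {6}; box has {1,3,4,5,6,8} → only 9 remains.
R1C2 = 1: row 1 has {2,3,4,5,6,7,8,9}; col 2 has {3}; box has {2,3,7,8} → only 1 remains.
R2C2 = 6: row 2 has {1,3,4,5,8}; col 2 has {1,3}; box has {1,2,3,7,8}; main diagonal has {1,3,9} → only 6 remains.
R3C3 = 5: row 3 has {1,2,7,8,9}; col 3 has {2,4,8,9}; box has {1,2,3,6,7,8}; main diagonal has {1,3,6,9} → only 5 remains.
R5C5 = 2: row 5 has {3,9}; col 5 has {4,7,8}; box has {9}; main diagonal has {1,3,5,6,9}; anti-diagonal has {4,8} → only 2 remains.
R9C9 = 7: row 9 has {6,8,9}; col 9 has {1,3,4,5}; box has {1,9}; main diagonal has {1,2,3,5,6,9} → only 7 remains.
R2C1 = 9: row 2 has {1,3,4,5,6,8}; col 1 has {3,4,7,8}; box has {1,2,3,5,6,7,8} → only 9 remains.
R2C8 = 7: row 2 has {1,3,4,5,6,8,9}; col 8 has {6,9}; box has {1,3,4,5,6,8,9}; anti-diagonal has {2,4,8} → only 7 remains.
R2C9 = 2: row 2 has {1,3,4,5,6,7,8,9}; col 9 has {1,3,4,5,7}; box has {1,3,4,5,6,7,8,9} → only 2 remains.
R3C2 = 4: row 3 has {1,2,5,7,8,9}; col 2 has {1,3,6}; box has {1,2,3,5,6,7,8,9} → only 4 remains.
R6C4 = 1: row 6 has {3}; col 4 has {2,5,6,8,9}; box has {2,9}; anti-diagonal has {2,4,7,8} → only 1 remains.
R8C8 = 4: row 8 has {8}; col 8 has {6,7,9}; box has {1,7,9}; main diagonal has {1,2,3,5,6,7,9} → only 4 remains.
R8C9 = 6: row 8 has {4,8}; col 9 has {1,2,3,4,5,7}; box has {1,4,7,9} → only 6 remains.
R9C1 = 5: row 9 has {6,7,8,9}; col 1 has {3,4,7,8,9}; box has {4,8}; anti-diagonal has {1,2,4,7,8} → only 5 remains.
R9C2 = 2: row 9 has {5,6,7,8,9}; col 2 has {1,3,4,6}; box has {4,5,8} → only 2 remains.
R9C8 = 3: row 9 has {2,5,6,7,8,9}; col 8 has {4,6,7,9}; box has {1,4,6,7,9} → only 3 remains.
R4C2 = 8: row 4 has {4,5,7,9}; col 2 has {1,2,3,4,6}; box has {3,4,9} → only 8 remains.
R6C6 = 8: row 6 has {1,3}; col 6 has {1,2,9}; box has {1,2,9}; main diagonal has {1,2,3,4,5,6,7,9} → only 8 remains.
R6C8 = 2: row 6 has {1,3,8}; col 8 has {3,4,6,7,9}; box has {3,5,7} → only 2 remains.
R6C9 = 9: row 6 has {1,2,3,8}; col 9 has {1,2,3,4,5,6,7}; box has {2,3,5,7} → only 9 remains.
R7C9 = 8: row 7 has {1,2,4}; col 9 has {1,2,3,4,5,6,7,9}; box has {1,3,4,6,7,9} → only 8 remains.
R8C2 = 9: row 8 has {4,6,8}; col 2 has {1,2,3,4,6,8}; box has {2,4,5,8}; anti-diagonal has {1,2,4,5,7,8} → only 9 remains.
R8C7 = 2: row 8 has {4,6,8,9}; col 7 has {1,3,5,7,8,9}; box has {1,3,4,6,7,8,9} → only 2 remains.
R9C3 = 1: row 9 has {2,3,5,6,7,8,9}; col 3 has {2,4,5,8,9}; box has {2,4,5,8,9} → only 1 remains.
R9C6 = 4: row 9 has {1,2,3,5,6,7,8,9}; col 6 has {1,2,8,9}; box has {2,6,8} → only 4 remains.
R4C8 = 1: row 4 has {4,5,7,8,9}; col 8 has {2,3,4,6,7,9}; box has {2,3,5,7,9} → only 1 remains.
R5C8 = 8: row 5 has {2,3,9}; col 8 has {1,2,3,4,6,7,9}; box has {1,2,3,5,7,9} → only 8 remains.
R6C1 = 6: row 6 has {1,2,3,8,9}; col 1 has {3,4,5,7,8,9}; box has {3,4,8,9} → only 6 remains.
R6C3 = 7: row 6 has {1,2,3,6,8,9}; col 3 has {1,2,4,5,8,9}; box has {3,4,6,8,9} → only 7 remains.
R6C5 = 5: row 6 has {1,2,3,6,7,8,9}; col 5 has {2,4,7,8}; box has {1,2,8,9} → only 5 remains.
R6C7 = 4: row 6 has {1,2,3,5,6,7,8,9}; col 7 has {1,2,3,5,7,8,9}; box has {1,2,3,5,7,8,9} → only 4 remains.
R7C2 = 7: row 7 has {1,2,4,8}; col 2 has {1,2,3,4,6,8,9}; box has {1,2,4,5,8,9} → only 7 remains.
R7C4 = 3: row 7 has {1,2,4,7,8}; col 4 has {1,2,5,6,8,9}; box has {2,4,6,8} → only 3 remains.
R7C5 = 9: row 7 has {1,2,3,4,7,8}; col 5 has {2,4,5,7,8}; box has {2,3,4,6,8} → only 9 remains.
R7C8 = 5: row 7 has {1,2,3,4,7,8,9}; col 8 has {1,2,3,4,6,7,8,9}; box has {1,2,3,4,6,7,8,9} → only 5 remains.
R8C3 = 3: row 8 has {2,4,6,8,9}; col 3 has {1,2,4,5,7,8,9}; box has {1,2,4,5,7,8,9} → only 3 remains.
R8C4 = 7: row 8 has {2,3,4,6,8,9}; col 4 has {1,2,3,5,6,8,9}; box has {2,3,4,6,8,9} → only 7 remains.
R8C5 = 1: row 8 has {2,3,4,6,7,8,9}; col 5 has {2,4,5,7,8,9}; box has {2,3,4,6,7,8,9} → only 1 remains.
R8C6 = 5: row 8 has {1,2,3,4,6,7,8,9}; col 6 has {1,2,4,8,9}; box has {1,2,3,4,6,7,8,9} → only 5 remains.
R4C1 = 2: row 4 has {1,4,5,7,8,9}; col 1 has {3,4,5,6,7,8,9}; box has {3,4,6,7,8,9} → only 2 remains.
R5C1 = 1: row 5 has {2,3,8,9}; col 1 has {2,3,4,5,6,7,8,9}; box has {2,3,4,6,7,8,9} → only 1 remains.
R5C2 = 5: row 5 has {1,2,3,8,9}; col 2 has {1,2,3,4,6,7,8,9}; box has {1,2,3,4,6,7,8,9} → only 5 remains.
R5C4 = 4: row 5 has {1,2,3,5,8,9}; col 4 has {1,2,3,5,6,7,8,9}; box has {1,2,5,8,9} → only 4 remains.
R5C7 = 6: row 5 has {1,2,3,4,5,8,9}; col 7 has {1,2,3,4,5,7,8,9}; box has {1,2,3,4,5,7,8,9} → only 6 remains.
R7C3 = 6: row 7 has {1,2,3,4,5,7,8,9}; col 3 has {1,2,3,4,5,7,8,9}; box has {1,2,3,4,5,7,8,9}; anti-diagonal has {1,2,4,5,7,8,9} → only 6 remains.
R4C6 = 3: row 4 has {1,2,4,5,7,8,9}; col 6 has {1,2,4,5,8,9}; box has {1,2,4,5,8,9}; anti-diagonal has {1,2,4,5,6,7,8,9} → only 3 remains.
R5C6 = 7: row 5 has {1,2,3,4,5,6,8,9}; col 6 has {1,2,3,4,5,8,9}; box has {1,2,3,4,5,8,9} → only 7 remains.
R3C6 = 6: row 3 has {1,2,4,5,7,8,9}; col 6 has {1,2,3,4,5,7,8,9}; box has {1,2,4,5,7,8,9} → only 6 remains.
R4C5 = 6: row 4 has {1,2,3,4,5,7,8,9}; col 5 has {1,2,4,5,7,8,9}; box has {1,2,3,4,5,7,8,9} → only 6 remains.
R3C5 = 3: row 3 has {1,2,4,5,6,7,8,9}; col 5 has {1,2,4,5,6,7,8,9}; box has {1,2,4,5,6,7,8,9} → only 3 remains.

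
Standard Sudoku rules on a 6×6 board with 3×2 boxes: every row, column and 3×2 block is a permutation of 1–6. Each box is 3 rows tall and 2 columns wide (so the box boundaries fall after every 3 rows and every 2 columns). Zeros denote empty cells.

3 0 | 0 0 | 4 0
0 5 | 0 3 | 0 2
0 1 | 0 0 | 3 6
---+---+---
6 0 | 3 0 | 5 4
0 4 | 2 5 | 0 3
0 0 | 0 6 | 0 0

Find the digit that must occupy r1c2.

6

r2c1 = 4 (sole candidate).
r2c5 = 1 (sole candidate).
r3c1 = 2 (sole candidate).
r3c4 = 4 (sole candidate).
r4c2 = 2 (sole candidate).
r4c4 = 1 (sole candidate).
r5c1 = 1 (sole candidate).
r5c5 = 6 (sole candidate).
r6c1 = 5 (sole candidate).
r6c2 = 3 (sole candidate).
r6c3 = 4 (sole candidate).
r6c5 = 2 (sole candidate).
r6c6 = 1 (sole candidate).
r1c2 = 6: row 1 has {3,4}; col 2 has {1,2,3,4,5}; box has {1,2,3,4,5} → only 6 remains.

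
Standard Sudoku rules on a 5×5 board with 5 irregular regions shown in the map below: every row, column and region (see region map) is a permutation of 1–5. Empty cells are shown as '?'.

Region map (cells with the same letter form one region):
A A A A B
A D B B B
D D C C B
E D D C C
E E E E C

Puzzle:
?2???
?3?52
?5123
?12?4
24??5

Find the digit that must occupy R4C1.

5

R1C5 = 1: row 1 has {2}; col 5 has {2,3,4,5}; region has {2,3,5} → only 1 remains.
R2C3 = 4: row 2 has {2,3,5}; col 3 has {1,2}; region has {1,2,3,5} → only 4 remains.
R3C1 = 4: row 3 has {1,2,3,5}; col 1 has {2}; region has {1,2,3,5} → only 4 remains.
R4C4 = 3: row 4 has {1,2,4}; col 4 has {2,5}; region has {1,2,4,5} → only 3 remains.
R5C3 = 3: row 5 has {2,4,5}; col 3 has {1,2,4}; region has {2,4} → only 3 remains.
R5C4 = 1: row 5 has {2,3,4,5}; col 4 has {2,3,5}; region has {2,3,4} → only 1 remains.
R1C3 = 5: row 1 has {1,2}; col 3 has {1,2,3,4}; region has {2} → only 5 remains.
R1C4 = 4: row 1 has {1,2,5}; col 4 has {1,2,3,5}; region has {2,5} → only 4 remains.
R2C1 = 1: row 2 has {2,3,4,5}; col 1 has {2,4}; region has {2,4,5} → only 1 remains.
R4C1 = 5: row 4 has {1,2,3,4}; col 1 has {1,2,4}; region has {1,2,3,4} → only 5 remains.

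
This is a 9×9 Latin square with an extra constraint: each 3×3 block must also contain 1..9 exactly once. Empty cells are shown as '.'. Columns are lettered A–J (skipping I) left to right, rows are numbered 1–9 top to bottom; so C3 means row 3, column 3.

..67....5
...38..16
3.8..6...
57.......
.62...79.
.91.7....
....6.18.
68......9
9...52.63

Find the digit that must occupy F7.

G9 = 4: row 9 has {2,3,5,6,9}; col 7 has {1,7}; box has {1,3,6,8,9} → only 4 remains.
B9 = 1: row 9 has {2,3,4,5,6,9}; col 2 has {6,7,8,9}; box has {6,8,9} → only 1 remains.
C9 = 7: row 9 has {1,2,3,4,5,6,9}; col 3 has {1,2,6,8}; box has {1,6,8,9} → only 7 remains.
D9 = 8: row 9 has {1,2,3,4,5,6,7,9}; col 4 has {3,7}; box has {2,5,6} → only 8 remains.
G1 = 8: in row 1, 8 can only go here (every other open cell in that row sees an 8).
H1 = 3: in row 1, 3 can only go here (every other open cell in that row sees a 3).
A2 = 7: in row 2, 7 can only go here (every other open cell in that row sees a 7).
A1 = 1: in column 1, 1 can only go here (every other open cell in that column sees a 1).
A7 = 2: in column 1, 2 can only go here (every other open cell in that column sees a 2).
J7 = 7: row 7 has {1,2,6,8}; col 9 has {3,5,6,9}; box has {1,3,4,6,8,9} → only 7 remains.
H3 = 7: in row 3, 7 can only go here (every other open cell in that row sees a 7).
F8 = 7: in row 8, 7 can only go here (every other open cell in that row sees a 7).
B7 = 3: in column 2, 3 can only go here (every other open cell in that column sees a 3).
C7 = 5: in row 7, 5 can only go here (every other open cell in that row sees a 5).
C8 = 4: row 8 has {6,7,8,9}; col 3 has {1,2,5,6,7,8}; box has {1,2,3,5,6,7,8,9} → only 4 remains.
D8 = 1: row 8 has {4,6,7,8,9}; col 4 has {3,7,8}; box has {2,5,6,7,8} → only 1 remains.
E8 = 3: row 8 has {1,4,6,7,8,9}; col 5 has {5,6,7,8}; box has {1,2,5,6,7,8} → only 3 remains.
C2 = 9: row 2 has {1,3,6,7,8}; col 3 has {1,2,4,5,6,7,8}; box has {1,3,6,7,8} → only 9 remains.
G2 = 2: row 2 has {1,3,6,7,8,9}; col 7 has {1,4,7,8}; box has {1,3,5,6,7,8} → only 2 remains.
G3 = 9: row 3 has {3,6,7,8}; col 7 has {1,2,4,7,8}; box has {1,2,3,5,6,7,8} → only 9 remains.
J3 = 4: row 3 has {3,6,7,8,9}; col 9 has {3,5,6,7,9}; box has {1,2,3,5,6,7,8,9} → only 4 remains.
C4 = 3: row 4 has {5,7}; col 3 has {1,2,4,5,6,7,8,9}; box has {1,2,5,6,7,9} → only 3 remains.
G4 = 6: row 4 has {3,5,7}; col 7 has {1,2,4,7,8,9}; box has {7,9} → only 6 remains.
G8 = 5: row 8 has {1,3,4,6,7,8,9}; col 7 has {1,2,4,6,7,8,9}; box has {1,3,4,6,7,8,9} → only 5 remains.
H8 = 2: row 8 has {1,3,4,5,6,7,8,9}; col 8 has {1,3,6,7,8,9}; box has {1,3,4,5,6,7,8,9} → only 2 remains.
H4 = 4: row 4 has {3,5,6,7}; col 8 has {1,2,3,6,7,8,9}; box has {6,7,9} → only 4 remains.
G6 = 3: row 6 has {1,7,9}; col 7 has {1,2,4,5,6,7,8,9}; box has {4,6,7,9} → only 3 remains.
H6 = 5: row 6 has {1,3,7,9}; col 8 has {1,2,3,4,6,7,8,9}; box has {3,4,6,7,9} → only 5 remains.
E3 = 1: in row 3, 1 can only go here (every other open cell in that row sees a 1).
E5 = 4: row 5 has {2,6,7,9}; col 5 has {1,3,5,6,7,8}; box has {7} → only 4 remains.
F6 = 8: row 6 has {1,3,5,7,9}; col 6 has {2,6,7}; box has {4,7} → only 8 remains.
J6 = 2: row 6 has {1,3,5,7,8,9}; col 9 has {3,4,5,6,7,9}; box has {3,4,5,6,7,9} → only 2 remains.
A5 = 8: row 5 has {2,4,6,7,9}; col 1 has {1,2,3,5,6,7,9}; box has {1,2,3,5,6,7,9} → only 8 remains.
D5 = 5: row 5 has {2,4,6,7,8,9}; col 4 has {1,3,7,8}; box has {4,7,8} → only 5 remains.
J5 = 1: row 5 has {2,4,5,6,7,8,9}; col 9 has {2,3,4,5,6,7,9}; box has {2,3,4,5,6,7,9} → only 1 remains.
A6 = 4: row 6 has {1,2,3,5,7,8,9}; col 1 has {1,2,3,5,6,7,8,9}; box has {1,2,3,5,6,7,8,9} → only 4 remains.
D6 = 6: row 6 has {1,2,3,4,5,7,8,9}; col 4 has {1,3,5,7,8}; box has {4,5,7,8} → only 6 remains.
D3 = 2: row 3 has {1,3,4,6,7,8,9}; col 4 has {1,3,5,6,7,8}; box has {1,3,6,7,8} → only 2 remains.
D4 = 9: row 4 has {3,4,5,6,7}; col 4 has {1,2,3,5,6,7,8}; box has {4,5,6,7,8} → only 9 remains.
E4 = 2: row 4 has {3,4,5,6,7,9}; col 5 has {1,3,4,5,6,7,8}; box has {4,5,6,7,8,9} → only 2 remains.
F4 = 1: row 4 has {2,3,4,5,6,7,9}; col 6 has {2,6,7,8}; box has {2,4,5,6,7,8,9} → only 1 remains.
J4 = 8: row 4 has {1,2,3,4,5,6,7,9}; col 9 has {1,2,3,4,5,6,7,9}; box has {1,2,3,4,5,6,7,9} → only 8 remains.
F5 = 3: row 5 has {1,2,4,5,6,7,8,9}; col 6 has {1,2,6,7,8}; box has {1,2,4,5,6,7,8,9} → only 3 remains.
D7 = 4: row 7 has {1,2,3,5,6,7,8}; col 4 has {1,2,3,5,6,7,8,9}; box has {1,2,3,5,6,7,8} → only 4 remains.
F7 = 9: row 7 has {1,2,3,4,5,6,7,8}; col 6 has {1,2,3,6,7,8}; box has {1,2,3,4,5,6,7,8} → only 9 remains.

9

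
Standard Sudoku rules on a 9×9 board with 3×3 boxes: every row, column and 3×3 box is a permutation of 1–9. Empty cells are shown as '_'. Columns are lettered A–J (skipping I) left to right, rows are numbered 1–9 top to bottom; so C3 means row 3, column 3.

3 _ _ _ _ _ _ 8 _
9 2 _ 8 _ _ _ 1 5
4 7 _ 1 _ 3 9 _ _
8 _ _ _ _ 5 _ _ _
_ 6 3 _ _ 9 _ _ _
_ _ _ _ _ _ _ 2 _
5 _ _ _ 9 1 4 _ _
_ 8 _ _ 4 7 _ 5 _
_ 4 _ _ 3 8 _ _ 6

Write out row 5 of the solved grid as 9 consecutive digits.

C2 = 6 (sole candidate).
E2 = 7 (sole candidate).
F2 = 4 (sole candidate).
G2 = 3 (sole candidate).
H3 = 6 (sole candidate).
J3 = 2 (sole candidate).
F6 = 6 (sole candidate).
B7 = 3 (sole candidate).
H7 = 7 (sole candidate).
J7 = 8 (sole candidate).
H9 = 9 (sole candidate).
F1 = 2 (sole candidate).
G1 = 7 (sole candidate).
J1 = 4 (sole candidate).
E3 = 5 (sole candidate).
H5 = 4: row 5 has {3,6,9}; col 8 has {1,2,5,6,7,8,9}; box has {2} → only 4 remains.
C7 = 2 (sole candidate).
D7 = 6 (sole candidate).
D8 = 2 (sole candidate).
G8 = 1 (sole candidate).
J8 = 3 (sole candidate).
D9 = 5 (sole candidate).
G9 = 2 (sole candidate).
D1 = 9 (sole candidate).
E1 = 6 (sole candidate).
C3 = 8 (sole candidate).
G4 = 6 (sole candidate).
H4 = 3 (sole candidate).
D5 = 7: row 5 has {3,4,6,9}; col 4 has {1,2,5,6,8,9}; box has {5,6,9} → only 7 remains.
J5 = 1: row 5 has {3,4,6,7,9}; col 9 has {2,3,4,5,6,8}; box has {2,3,4,6} → only 1 remains.
A8 = 6 (sole candidate).
C8 = 9 (sole candidate).
D4 = 4 (sole candidate).
A5 = 2: row 5 has {1,3,4,6,7,9}; col 1 has {3,4,5,6,8,9}; box has {3,6,8} → only 2 remains.
E5 = 8: row 5 has {1,2,3,4,6,7,9}; col 5 has {3,4,5,6,7,9}; box has {4,5,6,7,9} → only 8 remains.
G5 = 5: row 5 has {1,2,3,4,6,7,8,9}; col 7 has {1,2,3,4,6,7,9}; box has {1,2,3,4,6} → only 5 remains.

263789541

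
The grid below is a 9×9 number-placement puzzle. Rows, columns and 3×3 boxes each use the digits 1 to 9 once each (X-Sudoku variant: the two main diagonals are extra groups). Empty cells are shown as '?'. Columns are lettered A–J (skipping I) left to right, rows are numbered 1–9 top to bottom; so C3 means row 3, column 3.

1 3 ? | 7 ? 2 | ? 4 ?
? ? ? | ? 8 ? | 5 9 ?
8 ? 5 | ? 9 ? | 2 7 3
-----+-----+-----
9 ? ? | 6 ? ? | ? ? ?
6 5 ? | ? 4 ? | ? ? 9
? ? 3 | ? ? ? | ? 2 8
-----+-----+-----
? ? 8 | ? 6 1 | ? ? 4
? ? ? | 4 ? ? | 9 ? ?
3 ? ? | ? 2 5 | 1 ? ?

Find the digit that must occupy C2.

E1 = 5 (sole candidate).
J1 = 6 (sole candidate).
J2 = 1 (sole candidate).
D3 = 1 (sole candidate).
F4 = 7 (sole candidate).
J4 = 5 (sole candidate).
D6 = 5 (sole candidate).
E6 = 1 (sole candidate).
F6 = 9 (sole candidate).
B8 = 1 (sole candidate).
J9 = 7 (sole candidate).
C1 = 9 (sole candidate).
G1 = 8 (sole candidate).
B2 = 2 (sole candidate).
D2 = 3 (sole candidate).
E4 = 3 (sole candidate).
G4 = 4 (sole candidate).
H4 = 1 (sole candidate).
F5 = 8 (sole candidate).
H5 = 3 (sole candidate).
D7 = 9 (sole candidate).
G7 = 3 (sole candidate).
H7 = 5 (sole candidate).
E8 = 7 (sole candidate).
F8 = 3 (sole candidate).
H8 = 8 (sole candidate).
J8 = 2 (sole candidate).
D9 = 8 (sole candidate).
H9 = 6 (sole candidate).
B4 = 8 (sole candidate).
C4 = 2 (sole candidate).
D5 = 2 (sole candidate).
G5 = 7 (sole candidate).
G6 = 6 (sole candidate).
B7 = 7 (sole candidate).
A8 = 5 (sole candidate).
C8 = 6 (sole candidate).
C9 = 4 (sole candidate).
C2 = 7: row 2 has {1,2,3,5,8,9}; col 3 has {2,3,4,5,6,8,9}; box has {1,2,3,5,8,9} → only 7 remains.

7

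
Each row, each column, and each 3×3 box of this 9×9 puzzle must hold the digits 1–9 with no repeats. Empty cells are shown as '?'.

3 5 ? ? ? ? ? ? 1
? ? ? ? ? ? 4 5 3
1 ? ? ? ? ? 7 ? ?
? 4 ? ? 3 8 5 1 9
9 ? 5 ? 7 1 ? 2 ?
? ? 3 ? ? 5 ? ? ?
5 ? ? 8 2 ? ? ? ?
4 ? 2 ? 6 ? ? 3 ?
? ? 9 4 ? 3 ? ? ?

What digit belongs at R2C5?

R5C4 = 6: row 5 has {1,2,5,7,9}; col 4 has {4,8}; box has {1,3,5,7,8} → only 6 remains.
R4C4 = 2: row 4 has {1,3,4,5,8,9}; col 4 has {4,6,8}; box has {1,3,5,6,7,8} → only 2 remains.
R5C2 = 8: row 5 has {1,2,5,6,7,9}; col 2 has {4,5}; box has {3,4,5,9} → only 8 remains.
R5C7 = 3: row 5 has {1,2,5,6,7,8,9}; col 7 has {4,5,7}; box has {1,2,5,9} → only 3 remains.
R5C9 = 4: row 5 has {1,2,3,5,6,7,8,9}; col 9 has {1,3,9}; box has {1,2,3,5,9} → only 4 remains.
R6C4 = 9: row 6 has {3,5}; col 4 has {2,4,6,8}; box has {1,2,3,5,6,7,8} → only 9 remains.
R6C5 = 4: row 6 has {3,5,9}; col 5 has {2,3,6,7}; box has {1,2,3,5,6,7,8,9} → only 4 remains.
R1C4 = 7: row 1 has {1,3,5}; col 4 has {2,4,6,8,9}; box has {} → only 7 remains.
R2C4 = 1: row 2 has {3,4,5}; col 4 has {2,4,6,7,8,9}; box has {7} → only 1 remains.
R8C4 = 5: row 8 has {2,3,4,6}; col 4 has {1,2,4,6,7,8,9}; box has {2,3,4,6,8} → only 5 remains.
R9C5 = 1: row 9 has {3,4,9}; col 5 has {2,3,4,6,7}; box has {2,3,4,5,6,8} → only 1 remains.
R3C4 = 3: row 3 has {1,7}; col 4 has {1,2,4,5,6,7,8,9}; box has {1,7} → only 3 remains.
R3C5 = 5: in row 3, 5 can only go here (every other open cell in that row sees a 5).
R6C2 = 1: in row 6, 1 can only go here (every other open cell in that row sees a 1).
R8C2 = 7: row 8 has {2,3,4,5,6}; col 2 has {1,4,5,8}; box has {2,4,5,9} → only 7 remains.
R8C6 = 9: row 8 has {2,3,4,5,6,7}; col 6 has {1,3,5,8}; box has {1,2,3,4,5,6,8} → only 9 remains.
R8C9 = 8: row 8 has {2,3,4,5,6,7,9}; col 9 has {1,3,4,9}; box has {3} → only 8 remains.
R9C2 = 6: row 9 has {1,3,4,9}; col 2 has {1,4,5,7,8}; box has {2,4,5,7,9} → only 6 remains.
R9C7 = 2: row 9 has {1,3,4,6,9}; col 7 has {3,4,5,7}; box has {3,8} → only 2 remains.
R9C8 = 7: row 9 has {1,2,3,4,6,9}; col 8 has {1,2,3,5}; box has {2,3,8} → only 7 remains.
R9C9 = 5: row 9 has {1,2,3,4,6,7,9}; col 9 has {1,3,4,8,9}; box has {2,3,7,8} → only 5 remains.
R7C2 = 3: row 7 has {2,5,8}; col 2 has {1,4,5,6,7,8}; box has {2,4,5,6,7,9} → only 3 remains.
R7C3 = 1: row 7 has {2,3,5,8}; col 3 has {2,3,5,9}; box has {2,3,4,5,6,7,9} → only 1 remains.
R7C6 = 7: row 7 has {1,2,3,5,8}; col 6 has {1,3,5,8,9}; box has {1,2,3,4,5,6,8,9} → only 7 remains.
R7C9 = 6: row 7 has {1,2,3,5,7,8}; col 9 has {1,3,4,5,8,9}; box has {2,3,5,7,8} → only 6 remains.
R8C7 = 1: row 8 has {2,3,4,5,6,7,8,9}; col 7 has {2,3,4,5,7}; box has {2,3,5,6,7,8} → only 1 remains.
R9C1 = 8: row 9 has {1,2,3,4,5,6,7,9}; col 1 has {1,3,4,5,9}; box has {1,2,3,4,5,6,7,9} → only 8 remains.
R3C9 = 2: row 3 has {1,3,5,7}; col 9 has {1,3,4,5,6,8,9}; box has {1,3,4,5,7} → only 2 remains.
R6C9 = 7: row 6 has {1,3,4,5,9}; col 9 has {1,2,3,4,5,6,8,9}; box has {1,2,3,4,5,9} → only 7 remains.
R7C7 = 9: row 7 has {1,2,3,5,6,7,8}; col 7 has {1,2,3,4,5,7}; box has {1,2,3,5,6,7,8} → only 9 remains.
R7C8 = 4: row 7 has {1,2,3,5,6,7,8,9}; col 8 has {1,2,3,5,7}; box has {1,2,3,5,6,7,8,9} → only 4 remains.
R3C2 = 9: row 3 has {1,2,3,5,7}; col 2 has {1,3,4,5,6,7,8}; box has {1,3,5} → only 9 remains.
R2C2 = 2: row 2 has {1,3,4,5}; col 2 has {1,3,4,5,6,7,8,9}; box has {1,3,5,9} → only 2 remains.
R2C6 = 6: row 2 has {1,2,3,4,5}; col 6 has {1,3,5,7,8,9}; box has {1,3,5,7} → only 6 remains.
R3C6 = 4: row 3 has {1,2,3,5,7,9}; col 6 has {1,3,5,6,7,8,9}; box has {1,3,5,6,7} → only 4 remains.
R1C6 = 2: row 1 has {1,3,5,7}; col 6 has {1,3,4,5,6,7,8,9}; box has {1,3,4,5,6,7} → only 2 remains.
R2C1 = 7: row 2 has {1,2,3,4,5,6}; col 1 has {1,3,4,5,8,9}; box has {1,2,3,5,9} → only 7 remains.
R2C3 = 8: row 2 has {1,2,3,4,5,6,7}; col 3 has {1,2,3,5,9}; box has {1,2,3,5,7,9} → only 8 remains.
R2C5 = 9: row 2 has {1,2,3,4,5,6,7,8}; col 5 has {1,2,3,4,5,6,7}; box has {1,2,3,4,5,6,7} → only 9 remains.

9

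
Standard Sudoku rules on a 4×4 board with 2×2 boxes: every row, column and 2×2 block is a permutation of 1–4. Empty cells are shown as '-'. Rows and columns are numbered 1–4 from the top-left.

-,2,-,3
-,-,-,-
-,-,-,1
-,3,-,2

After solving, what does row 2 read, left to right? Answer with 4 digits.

3124

R2C4 = 4: row 2 has {}; col 4 has {1,2,3}; box has {3} → only 4 remains.
R3C2 = 4 (sole candidate).
R3C3 = 3 (sole candidate).
R4C1 = 1 (sole candidate).
R4C3 = 4 (sole candidate).
R1C1 = 4 (sole candidate).
R1C3 = 1 (sole candidate).
R2C1 = 3: row 2 has {4}; col 1 has {1,4}; box has {2,4} → only 3 remains.
R2C2 = 1: row 2 has {3,4}; col 2 has {2,3,4}; box has {2,3,4} → only 1 remains.
R2C3 = 2: row 2 has {1,3,4}; col 3 has {1,3,4}; box has {1,3,4} → only 2 remains.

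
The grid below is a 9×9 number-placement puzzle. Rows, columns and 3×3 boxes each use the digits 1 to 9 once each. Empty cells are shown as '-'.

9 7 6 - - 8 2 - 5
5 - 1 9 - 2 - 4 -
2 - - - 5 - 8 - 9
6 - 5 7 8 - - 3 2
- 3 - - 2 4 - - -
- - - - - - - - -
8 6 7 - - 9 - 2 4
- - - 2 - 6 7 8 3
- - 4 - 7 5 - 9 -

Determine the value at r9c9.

6

r1c8 = 1 (sole candidate).
r2c2 = 8 (sole candidate).
r3c2 = 4 (sole candidate).
r3c3 = 3 (sole candidate).
r4c6 = 1 (sole candidate).
r6c6 = 3 (sole candidate).
r8c1 = 1 (sole candidate).
r8c3 = 9 (sole candidate).
r8c5 = 4 (sole candidate).
r9c1 = 3 (sole candidate).
r9c2 = 2 (sole candidate).
r1c5 = 3 (sole candidate).
r2c5 = 6 (sole candidate).
r2c7 = 3 (sole candidate).
r2c9 = 7 (sole candidate).
r3c4 = 1 (sole candidate).
r3c6 = 7 (sole candidate).
r3c8 = 6 (sole candidate).
r4c2 = 9 (sole candidate).
r4c7 = 4 (sole candidate).
r5c1 = 7 (sole candidate).
r5c3 = 8 (sole candidate).
r5c8 = 5 (sole candidate).
r6c1 = 4 (sole candidate).
r6c2 = 1 (sole candidate).
r6c3 = 2 (sole candidate).
r6c5 = 9 (sole candidate).
r6c7 = 6 (sole candidate).
r6c8 = 7 (sole candidate).
r6c9 = 8 (sole candidate).
r7c4 = 3 (sole candidate).
r7c5 = 1 (sole candidate).
r7c7 = 5 (sole candidate).
r8c2 = 5 (sole candidate).
r9c4 = 8 (sole candidate).
r9c7 = 1 (sole candidate).
r9c9 = 6: row 9 has {1,2,3,4,5,7,8,9}; col 9 has {2,3,4,5,7,8,9}; box has {1,2,3,4,5,7,8,9} → only 6 remains.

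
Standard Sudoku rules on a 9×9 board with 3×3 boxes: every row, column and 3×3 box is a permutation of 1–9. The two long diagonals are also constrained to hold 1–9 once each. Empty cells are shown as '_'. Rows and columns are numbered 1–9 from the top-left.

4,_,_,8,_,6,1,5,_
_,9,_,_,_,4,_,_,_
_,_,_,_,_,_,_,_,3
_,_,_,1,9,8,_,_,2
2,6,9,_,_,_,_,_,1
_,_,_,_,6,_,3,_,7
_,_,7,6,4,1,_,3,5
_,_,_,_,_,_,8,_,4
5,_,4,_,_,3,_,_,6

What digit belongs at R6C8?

R1C9 = 9: row 1 has {1,4,5,6,8}; col 9 has {1,2,3,4,5,6,7}; box has {1,3,5}; anti-diagonal has {5,7,8} → only 9 remains.
R2C9 = 8: row 2 has {4,9}; col 9 has {1,2,3,4,5,6,7,9}; box has {1,3,5,9} → only 8 remains.
R5C5 = 3: row 5 has {1,2,6,9}; col 5 has {4,6,9}; box has {1,6,8,9}; main diagonal has {1,4,6,9}; anti-diagonal has {5,7,8,9} → only 3 remains.
R7C7 = 2: row 7 has {1,3,4,5,6,7}; col 7 has {1,3,8}; box has {3,4,5,6,8}; main diagonal has {1,3,4,6,9} → only 2 remains.
R8C8 = 7: row 8 has {4,8}; col 8 has {3,5}; box has {2,3,4,5,6,8}; main diagonal has {1,2,3,4,6,9} → only 7 remains.
R9C7 = 9: row 9 has {3,4,5,6}; col 7 has {1,2,3,8}; box has {2,3,4,5,6,7,8} → only 9 remains.
R9C8 = 1: row 9 has {3,4,5,6,9}; col 8 has {3,5,7}; box has {2,3,4,5,6,7,8,9} → only 1 remains.
R6C6 = 5: row 6 has {3,6,7}; col 6 has {1,3,4,6,8}; box has {1,3,6,8,9}; main diagonal has {1,2,3,4,6,7,9} → only 5 remains.
R7C2 = 8: row 7 has {1,2,3,4,5,6,7}; col 2 has {6,9}; box has {4,5,7} → only 8 remains.
R9C2 = 2: row 9 has {1,3,4,5,6,9}; col 2 has {6,8,9}; box has {4,5,7,8} → only 2 remains.
R9C4 = 7: row 9 has {1,2,3,4,5,6,9}; col 4 has {1,6,8}; box has {1,3,4,6} → only 7 remains.
R9C5 = 8: row 9 has {1,2,3,4,5,6,7,9}; col 5 has {3,4,6,9}; box has {1,3,4,6,7} → only 8 remains.
R3C3 = 8: row 3 has {3}; col 3 has {4,7,9}; box has {4,9}; main diagonal has {1,2,3,4,5,6,7,9} → only 8 remains.
R5C4 = 4: row 5 has {1,2,3,6,9}; col 4 has {1,6,7,8}; box has {1,3,5,6,8,9} → only 4 remains.
R5C6 = 7: row 5 has {1,2,3,4,6,9}; col 6 has {1,3,4,5,6,8}; box has {1,3,4,5,6,8,9} → only 7 remains.
R5C7 = 5: row 5 has {1,2,3,4,6,7,9}; col 7 has {1,2,3,8,9}; box has {1,2,3,7} → only 5 remains.
R5C8 = 8: row 5 has {1,2,3,4,5,6,7,9}; col 8 has {1,3,5,7}; box has {1,2,3,5,7} → only 8 remains.
R6C3 = 1: row 6 has {3,5,6,7}; col 3 has {4,7,8,9}; box has {2,6,9} → only 1 remains.
R6C4 = 2: row 6 has {1,3,5,6,7}; col 4 has {1,4,6,7,8}; box has {1,3,4,5,6,7,8,9}; anti-diagonal has {3,5,7,8,9} → only 2 remains.
R7C1 = 9: row 7 has {1,2,3,4,5,6,7,8}; col 1 has {2,4,5}; box has {2,4,5,7,8} → only 9 remains.
R8C2 = 1: row 8 has {4,7,8}; col 2 has {2,6,8,9}; box has {2,4,5,7,8,9}; anti-diagonal has {2,3,5,7,8,9} → only 1 remains.
R2C8 = 6: row 2 has {4,8,9}; col 8 has {1,3,5,7,8}; box has {1,3,5,8,9}; anti-diagonal has {1,2,3,5,7,8,9} → only 6 remains.
R3C7 = 4: row 3 has {3,8}; col 7 has {1,2,3,5,8,9}; box has {1,3,5,6,8,9}; anti-diagonal has {1,2,3,5,6,7,8,9} → only 4 remains.
R3C8 = 2: row 3 has {3,4,8}; col 8 has {1,3,5,6,7,8}; box has {1,3,4,5,6,8,9} → only 2 remains.
R4C7 = 6: row 4 has {1,2,8,9}; col 7 has {1,2,3,4,5,8,9}; box has {1,2,3,5,7,8} → only 6 remains.
R4C8 = 4: row 4 has {1,2,6,8,9}; col 8 has {1,2,3,5,6,7,8}; box has {1,2,3,5,6,7,8} → only 4 remains.
R6C1 = 8: row 6 has {1,2,3,5,6,7}; col 1 has {2,4,5,9}; box has {1,2,6,9} → only 8 remains.
R6C2 = 4: row 6 has {1,2,3,5,6,7,8}; col 2 has {1,2,6,8,9}; box has {1,2,6,8,9} → only 4 remains.
R6C8 = 9: row 6 has {1,2,3,4,5,6,7,8}; col 8 has {1,2,3,4,5,6,7,8}; box has {1,2,3,4,5,6,7,8} → only 9 remains.

9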